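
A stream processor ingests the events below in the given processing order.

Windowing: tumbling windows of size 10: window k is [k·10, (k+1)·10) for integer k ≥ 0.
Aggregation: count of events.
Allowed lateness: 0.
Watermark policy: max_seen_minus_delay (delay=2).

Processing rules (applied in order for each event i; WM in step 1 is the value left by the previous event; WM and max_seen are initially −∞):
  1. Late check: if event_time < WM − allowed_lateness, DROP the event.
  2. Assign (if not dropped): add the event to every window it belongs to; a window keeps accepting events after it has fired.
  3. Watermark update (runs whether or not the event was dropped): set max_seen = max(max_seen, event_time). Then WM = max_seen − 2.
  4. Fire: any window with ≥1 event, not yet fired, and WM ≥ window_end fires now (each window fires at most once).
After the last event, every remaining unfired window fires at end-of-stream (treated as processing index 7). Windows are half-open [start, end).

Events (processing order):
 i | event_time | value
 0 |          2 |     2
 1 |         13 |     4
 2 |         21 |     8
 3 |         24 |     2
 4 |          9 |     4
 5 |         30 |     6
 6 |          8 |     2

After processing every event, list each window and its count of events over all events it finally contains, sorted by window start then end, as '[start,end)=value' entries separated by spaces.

[0,10)=1 [10,20)=1 [20,30)=2 [30,40)=1

i=0 t=2 v=2: → [0,10); WM=0
i=1 t=13 v=4: → [10,20); WM=11; [0,10) fires=1
i=2 t=21 v=8: → [20,30); WM=19
i=3 t=24 v=2: → [20,30); WM=22; [10,20) fires=1
i=4 t=9 v=4: DROP (t<22-0); WM=22
i=5 t=30 v=6: → [30,40); WM=28
i=6 t=8 v=2: DROP (t<28-0); WM=28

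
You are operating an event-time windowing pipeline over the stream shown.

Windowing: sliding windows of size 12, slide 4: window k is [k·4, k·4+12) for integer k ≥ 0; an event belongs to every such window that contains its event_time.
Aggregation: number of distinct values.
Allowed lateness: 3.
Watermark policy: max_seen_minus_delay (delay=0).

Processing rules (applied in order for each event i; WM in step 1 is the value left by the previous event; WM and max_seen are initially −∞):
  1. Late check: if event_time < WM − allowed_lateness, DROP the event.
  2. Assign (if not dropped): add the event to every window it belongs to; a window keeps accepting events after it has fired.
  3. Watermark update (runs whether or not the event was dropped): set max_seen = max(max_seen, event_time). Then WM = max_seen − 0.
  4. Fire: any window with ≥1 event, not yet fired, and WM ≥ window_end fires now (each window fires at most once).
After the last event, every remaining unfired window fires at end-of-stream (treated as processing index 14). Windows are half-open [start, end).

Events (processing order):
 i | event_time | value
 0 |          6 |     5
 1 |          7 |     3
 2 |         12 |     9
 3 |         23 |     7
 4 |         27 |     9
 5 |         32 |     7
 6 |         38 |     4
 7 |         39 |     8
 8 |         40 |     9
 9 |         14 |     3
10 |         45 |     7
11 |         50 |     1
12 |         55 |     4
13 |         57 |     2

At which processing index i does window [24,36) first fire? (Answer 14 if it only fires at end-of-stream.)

i=0 t=6 v=5: → [4,16),[0,12); WM=6
i=1 t=7 v=3: → [4,16),[0,12); WM=7
i=2 t=12 v=9: → [12,24),[8,20),[4,16); WM=12; [0,12) fires=2
i=3 t=23 v=7: → [20,32),[16,28),[12,24); WM=23; [4,16) fires=3 [8,20) fires=1
i=4 t=27 v=9: → [24,36),[20,32),[16,28); WM=27; [12,24) fires=2
i=5 t=32 v=7: → [32,44),[28,40),[24,36); WM=32; [16,28) fires=2 [20,32) fires=2
i=6 t=38 v=4: → [36,48),[32,44),[28,40); WM=38; [24,36) fires=2
i=7 t=39 v=8: → [36,48),[32,44),[28,40); WM=39
i=8 t=40 v=9: → [40,52),[36,48),[32,44); WM=40; [28,40) fires=3
i=9 t=14 v=3: DROP (t<40-3); WM=40
i=10 t=45 v=7: → [44,56),[40,52),[36,48); WM=45; [32,44) fires=4
i=11 t=50 v=1: → [48,60),[44,56),[40,52); WM=50; [36,48) fires=4
i=12 t=55 v=4: → [52,64),[48,60),[44,56); WM=55; [40,52) fires=3
i=13 t=57 v=2: → [56,68),[52,64),[48,60); WM=57; [44,56) fires=3

6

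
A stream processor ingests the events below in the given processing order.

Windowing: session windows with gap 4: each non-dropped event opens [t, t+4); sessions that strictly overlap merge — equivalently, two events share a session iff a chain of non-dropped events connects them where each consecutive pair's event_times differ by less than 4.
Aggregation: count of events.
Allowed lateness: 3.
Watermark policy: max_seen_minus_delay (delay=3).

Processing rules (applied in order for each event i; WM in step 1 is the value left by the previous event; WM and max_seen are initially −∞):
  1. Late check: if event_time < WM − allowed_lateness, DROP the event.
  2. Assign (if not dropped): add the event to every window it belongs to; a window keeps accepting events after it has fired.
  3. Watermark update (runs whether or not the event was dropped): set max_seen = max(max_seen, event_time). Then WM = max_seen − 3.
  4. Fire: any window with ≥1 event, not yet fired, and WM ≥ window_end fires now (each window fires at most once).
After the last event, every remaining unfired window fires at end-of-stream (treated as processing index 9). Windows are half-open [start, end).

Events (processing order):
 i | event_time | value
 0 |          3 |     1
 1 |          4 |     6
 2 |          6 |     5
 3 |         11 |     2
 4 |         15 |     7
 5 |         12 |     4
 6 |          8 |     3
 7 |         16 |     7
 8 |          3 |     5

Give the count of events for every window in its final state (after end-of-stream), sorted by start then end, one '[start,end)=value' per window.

i=0 t=3 v=1: → [3,7); WM=0
i=1 t=4 v=6: → [3,8); WM=1
i=2 t=6 v=5: → [3,10); WM=3
i=3 t=11 v=2: → [11,15); WM=8
i=4 t=15 v=7: → [15,19); WM=12
i=5 t=12 v=4: → [11,19); WM=12
i=6 t=8 v=3: DROP (t<12-3); WM=12
i=7 t=16 v=7: → [11,20); WM=13
i=8 t=3 v=5: DROP (t<13-3); WM=13

[3,10)=3 [11,20)=4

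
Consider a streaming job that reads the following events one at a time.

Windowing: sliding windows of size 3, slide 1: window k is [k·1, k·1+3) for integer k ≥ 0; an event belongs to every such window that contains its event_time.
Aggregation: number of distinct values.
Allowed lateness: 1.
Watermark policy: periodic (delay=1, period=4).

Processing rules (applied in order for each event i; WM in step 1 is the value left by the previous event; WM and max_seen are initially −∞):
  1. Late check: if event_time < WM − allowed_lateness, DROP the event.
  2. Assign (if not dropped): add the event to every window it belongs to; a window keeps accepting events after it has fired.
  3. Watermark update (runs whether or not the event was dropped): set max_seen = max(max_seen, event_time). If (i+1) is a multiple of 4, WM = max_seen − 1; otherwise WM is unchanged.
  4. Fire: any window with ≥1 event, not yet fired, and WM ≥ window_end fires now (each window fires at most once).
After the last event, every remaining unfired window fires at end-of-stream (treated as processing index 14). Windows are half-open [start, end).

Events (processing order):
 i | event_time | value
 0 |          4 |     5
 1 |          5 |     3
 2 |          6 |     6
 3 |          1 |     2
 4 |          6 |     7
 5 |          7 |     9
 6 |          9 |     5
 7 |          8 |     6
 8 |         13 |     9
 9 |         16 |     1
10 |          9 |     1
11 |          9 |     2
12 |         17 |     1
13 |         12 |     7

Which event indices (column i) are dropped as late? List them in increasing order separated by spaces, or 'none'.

13

i=0 t=4 v=5: → [4,7),[3,6),[2,5); WM=−∞
i=1 t=5 v=3: → [5,8),[4,7),[3,6); WM=−∞
i=2 t=6 v=6: → [6,9),[5,8),[4,7); WM=−∞
i=3 t=1 v=2: → [1,4),[0,3); WM=5; [0,3) fires=1 [1,4) fires=1 [2,5) fires=1
i=4 t=6 v=7: → [6,9),[5,8),[4,7); WM=5
i=5 t=7 v=9: → [7,10),[6,9),[5,8); WM=5
i=6 t=9 v=5: → [9,12),[8,11),[7,10); WM=5
i=7 t=8 v=6: → [8,11),[7,10),[6,9); WM=8; [3,6) fires=2 [4,7) fires=4 [5,8) fires=4
i=8 t=13 v=9: → [13,16),[12,15),[11,14); WM=8
i=9 t=16 v=1: → [16,19),[15,18),[14,17); WM=8
i=10 t=9 v=1: → [9,12),[8,11),[7,10); WM=8
i=11 t=9 v=2: → [9,12),[8,11),[7,10); WM=15; [6,9) fires=3 [7,10) fires=5 [8,11) fires=4 [9,12) fires=3 [11,14) fires=1 [12,15) fires=1
i=12 t=17 v=1: → [17,20),[16,19),[15,18); WM=15
i=13 t=12 v=7: DROP (t<15-1); WM=15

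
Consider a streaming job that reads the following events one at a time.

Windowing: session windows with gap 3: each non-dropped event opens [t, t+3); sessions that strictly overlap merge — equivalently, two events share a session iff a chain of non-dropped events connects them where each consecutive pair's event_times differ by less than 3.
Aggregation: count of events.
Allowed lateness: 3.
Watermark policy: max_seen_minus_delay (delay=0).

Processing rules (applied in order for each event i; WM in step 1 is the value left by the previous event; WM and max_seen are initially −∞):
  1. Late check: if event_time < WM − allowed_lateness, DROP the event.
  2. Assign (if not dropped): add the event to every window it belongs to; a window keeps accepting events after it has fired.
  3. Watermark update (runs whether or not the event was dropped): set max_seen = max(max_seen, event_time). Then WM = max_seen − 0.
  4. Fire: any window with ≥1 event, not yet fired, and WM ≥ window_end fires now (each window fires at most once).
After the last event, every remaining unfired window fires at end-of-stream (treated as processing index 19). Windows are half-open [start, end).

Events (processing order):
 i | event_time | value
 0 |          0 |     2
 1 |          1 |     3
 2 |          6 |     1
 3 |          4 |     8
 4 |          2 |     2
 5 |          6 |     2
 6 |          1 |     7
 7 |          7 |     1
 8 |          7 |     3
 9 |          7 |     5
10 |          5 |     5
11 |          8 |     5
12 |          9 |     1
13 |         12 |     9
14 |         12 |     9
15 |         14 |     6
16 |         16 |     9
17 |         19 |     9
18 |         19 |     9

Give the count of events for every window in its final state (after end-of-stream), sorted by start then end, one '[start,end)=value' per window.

[0,4)=2 [4,12)=9 [12,19)=4 [19,22)=2

i=0 t=0 v=2: → [0,3); WM=0
i=1 t=1 v=3: → [0,4); WM=1
i=2 t=6 v=1: → [6,9); WM=6
i=3 t=4 v=8: → [4,9); WM=6
i=4 t=2 v=2: DROP (t<6-3); WM=6
i=5 t=6 v=2: → [4,9); WM=6
i=6 t=1 v=7: DROP (t<6-3); WM=6
i=7 t=7 v=1: → [4,10); WM=7
i=8 t=7 v=3: → [4,10); WM=7
i=9 t=7 v=5: → [4,10); WM=7
i=10 t=5 v=5: → [4,10); WM=7
i=11 t=8 v=5: → [4,11); WM=8
i=12 t=9 v=1: → [4,12); WM=9
i=13 t=12 v=9: → [12,15); WM=12
i=14 t=12 v=9: → [12,15); WM=12
i=15 t=14 v=6: → [12,17); WM=14
i=16 t=16 v=9: → [12,19); WM=16
i=17 t=19 v=9: → [19,22); WM=19
i=18 t=19 v=9: → [19,22); WM=19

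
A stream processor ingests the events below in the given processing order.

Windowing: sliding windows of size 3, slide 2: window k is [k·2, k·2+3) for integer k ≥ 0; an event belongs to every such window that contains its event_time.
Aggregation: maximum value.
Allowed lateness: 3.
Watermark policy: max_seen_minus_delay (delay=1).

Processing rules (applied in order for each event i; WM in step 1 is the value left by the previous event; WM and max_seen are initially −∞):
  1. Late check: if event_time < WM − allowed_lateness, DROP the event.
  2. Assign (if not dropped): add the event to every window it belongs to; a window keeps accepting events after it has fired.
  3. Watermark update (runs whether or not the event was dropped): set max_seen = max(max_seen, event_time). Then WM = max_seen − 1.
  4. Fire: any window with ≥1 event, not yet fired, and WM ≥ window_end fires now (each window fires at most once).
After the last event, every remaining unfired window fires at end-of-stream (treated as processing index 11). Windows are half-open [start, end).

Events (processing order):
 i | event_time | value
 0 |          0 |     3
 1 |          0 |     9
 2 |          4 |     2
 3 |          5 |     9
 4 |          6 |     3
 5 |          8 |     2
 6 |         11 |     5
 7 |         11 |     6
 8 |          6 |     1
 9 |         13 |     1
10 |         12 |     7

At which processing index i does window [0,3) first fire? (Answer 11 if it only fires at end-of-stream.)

2

i=0 t=0 v=3: → [0,3); WM=-1
i=1 t=0 v=9: → [0,3); WM=-1
i=2 t=4 v=2: → [4,7),[2,5); WM=3; [0,3) fires=9
i=3 t=5 v=9: → [4,7); WM=4
i=4 t=6 v=3: → [6,9),[4,7); WM=5; [2,5) fires=2
i=5 t=8 v=2: → [8,11),[6,9); WM=7; [4,7) fires=9
i=6 t=11 v=5: → [10,13); WM=10; [6,9) fires=3
i=7 t=11 v=6: → [10,13); WM=10
i=8 t=6 v=1: DROP (t<10-3); WM=10
i=9 t=13 v=1: → [12,15); WM=12; [8,11) fires=2
i=10 t=12 v=7: → [12,15),[10,13); WM=12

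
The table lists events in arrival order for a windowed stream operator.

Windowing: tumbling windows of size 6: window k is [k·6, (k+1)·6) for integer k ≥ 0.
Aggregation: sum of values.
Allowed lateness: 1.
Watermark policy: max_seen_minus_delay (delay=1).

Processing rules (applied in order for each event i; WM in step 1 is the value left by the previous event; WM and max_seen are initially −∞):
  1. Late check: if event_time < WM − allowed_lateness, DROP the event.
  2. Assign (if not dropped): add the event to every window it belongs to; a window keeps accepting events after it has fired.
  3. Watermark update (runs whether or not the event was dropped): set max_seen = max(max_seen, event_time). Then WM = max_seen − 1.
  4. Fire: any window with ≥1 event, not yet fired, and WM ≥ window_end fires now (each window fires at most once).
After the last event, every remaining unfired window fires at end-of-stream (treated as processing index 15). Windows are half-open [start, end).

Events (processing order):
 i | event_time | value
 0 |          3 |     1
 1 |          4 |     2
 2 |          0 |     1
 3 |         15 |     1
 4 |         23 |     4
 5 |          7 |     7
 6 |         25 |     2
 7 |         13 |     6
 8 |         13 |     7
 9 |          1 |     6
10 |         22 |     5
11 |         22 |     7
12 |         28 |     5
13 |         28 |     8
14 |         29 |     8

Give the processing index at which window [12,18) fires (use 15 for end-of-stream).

4

i=0 t=3 v=1: → [0,6); WM=2
i=1 t=4 v=2: → [0,6); WM=3
i=2 t=0 v=1: DROP (t<3-1); WM=3
i=3 t=15 v=1: → [12,18); WM=14; [0,6) fires=3
i=4 t=23 v=4: → [18,24); WM=22; [12,18) fires=1
i=5 t=7 v=7: DROP (t<22-1); WM=22
i=6 t=25 v=2: → [24,30); WM=24; [18,24) fires=4
i=7 t=13 v=6: DROP (t<24-1); WM=24
i=8 t=13 v=7: DROP (t<24-1); WM=24
i=9 t=1 v=6: DROP (t<24-1); WM=24
i=10 t=22 v=5: DROP (t<24-1); WM=24
i=11 t=22 v=7: DROP (t<24-1); WM=24
i=12 t=28 v=5: → [24,30); WM=27
i=13 t=28 v=8: → [24,30); WM=27
i=14 t=29 v=8: → [24,30); WM=28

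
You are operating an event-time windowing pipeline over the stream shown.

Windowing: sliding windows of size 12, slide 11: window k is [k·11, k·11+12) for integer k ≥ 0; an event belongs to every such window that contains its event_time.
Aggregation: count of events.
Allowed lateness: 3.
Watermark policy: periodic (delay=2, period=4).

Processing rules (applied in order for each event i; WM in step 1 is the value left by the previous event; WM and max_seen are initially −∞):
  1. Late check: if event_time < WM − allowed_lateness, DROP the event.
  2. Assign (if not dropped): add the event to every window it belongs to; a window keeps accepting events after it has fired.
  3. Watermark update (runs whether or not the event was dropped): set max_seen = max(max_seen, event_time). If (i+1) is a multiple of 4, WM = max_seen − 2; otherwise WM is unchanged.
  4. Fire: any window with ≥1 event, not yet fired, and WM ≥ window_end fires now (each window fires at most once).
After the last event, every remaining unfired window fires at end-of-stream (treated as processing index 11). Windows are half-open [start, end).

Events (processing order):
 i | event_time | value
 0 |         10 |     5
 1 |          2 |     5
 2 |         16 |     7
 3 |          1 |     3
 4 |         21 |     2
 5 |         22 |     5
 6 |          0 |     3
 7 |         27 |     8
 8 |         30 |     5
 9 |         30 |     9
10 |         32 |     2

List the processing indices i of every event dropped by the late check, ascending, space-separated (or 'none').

6

i=0 t=10 v=5: → [0,12); WM=−∞
i=1 t=2 v=5: → [0,12); WM=−∞
i=2 t=16 v=7: → [11,23); WM=−∞
i=3 t=1 v=3: → [0,12); WM=14; [0,12) fires=3
i=4 t=21 v=2: → [11,23); WM=14
i=5 t=22 v=5: → [22,34),[11,23); WM=14
i=6 t=0 v=3: DROP (t<14-3); WM=14
i=7 t=27 v=8: → [22,34); WM=25; [11,23) fires=3
i=8 t=30 v=5: → [22,34); WM=25
i=9 t=30 v=9: → [22,34); WM=25
i=10 t=32 v=2: → [22,34); WM=25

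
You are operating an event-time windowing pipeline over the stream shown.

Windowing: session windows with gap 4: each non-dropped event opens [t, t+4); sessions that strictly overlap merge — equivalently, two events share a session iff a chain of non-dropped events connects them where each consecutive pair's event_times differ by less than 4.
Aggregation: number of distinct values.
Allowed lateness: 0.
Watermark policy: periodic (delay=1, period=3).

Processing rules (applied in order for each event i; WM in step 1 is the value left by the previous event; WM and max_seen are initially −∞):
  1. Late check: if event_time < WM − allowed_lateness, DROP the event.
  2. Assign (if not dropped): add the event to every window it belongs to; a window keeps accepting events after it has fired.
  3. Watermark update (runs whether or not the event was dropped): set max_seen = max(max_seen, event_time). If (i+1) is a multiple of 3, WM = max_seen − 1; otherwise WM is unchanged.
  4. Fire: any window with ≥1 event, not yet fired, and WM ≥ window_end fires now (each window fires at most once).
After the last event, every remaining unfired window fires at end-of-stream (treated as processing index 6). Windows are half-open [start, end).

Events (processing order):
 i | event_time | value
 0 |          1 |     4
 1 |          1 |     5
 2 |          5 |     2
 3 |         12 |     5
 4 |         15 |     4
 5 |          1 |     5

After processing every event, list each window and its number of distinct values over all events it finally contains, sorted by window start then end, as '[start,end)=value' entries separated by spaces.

[1,5)=2 [5,9)=1 [12,19)=2

i=0 t=1 v=4: → [1,5); WM=−∞
i=1 t=1 v=5: → [1,5); WM=−∞
i=2 t=5 v=2: → [5,9); WM=4
i=3 t=12 v=5: → [12,16); WM=4
i=4 t=15 v=4: → [12,19); WM=4
i=5 t=1 v=5: DROP (t<4-0); WM=14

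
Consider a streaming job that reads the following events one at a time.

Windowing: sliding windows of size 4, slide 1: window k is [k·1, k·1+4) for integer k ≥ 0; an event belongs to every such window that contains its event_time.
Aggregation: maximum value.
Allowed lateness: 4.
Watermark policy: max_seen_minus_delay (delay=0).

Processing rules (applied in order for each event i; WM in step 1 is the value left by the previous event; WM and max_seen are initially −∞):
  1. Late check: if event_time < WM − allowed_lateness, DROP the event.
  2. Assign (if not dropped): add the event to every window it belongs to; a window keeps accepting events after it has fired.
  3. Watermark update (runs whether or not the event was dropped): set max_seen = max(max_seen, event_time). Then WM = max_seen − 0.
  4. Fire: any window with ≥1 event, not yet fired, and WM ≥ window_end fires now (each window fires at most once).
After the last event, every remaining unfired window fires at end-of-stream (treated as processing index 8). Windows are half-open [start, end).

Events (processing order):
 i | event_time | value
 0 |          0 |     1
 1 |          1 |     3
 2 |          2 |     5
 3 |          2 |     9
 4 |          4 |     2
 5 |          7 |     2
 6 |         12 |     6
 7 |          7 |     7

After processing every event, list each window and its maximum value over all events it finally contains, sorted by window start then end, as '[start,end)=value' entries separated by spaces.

i=0 t=0 v=1: → [0,4); WM=0
i=1 t=1 v=3: → [1,5),[0,4); WM=1
i=2 t=2 v=5: → [2,6),[1,5),[0,4); WM=2
i=3 t=2 v=9: → [2,6),[1,5),[0,4); WM=2
i=4 t=4 v=2: → [4,8),[3,7),[2,6),[1,5); WM=4; [0,4) fires=9
i=5 t=7 v=2: → [7,11),[6,10),[5,9),[4,8); WM=7; [1,5) fires=9 [2,6) fires=9 [3,7) fires=2
i=6 t=12 v=6: → [12,16),[11,15),[10,14),[9,13); WM=12; [4,8) fires=2 [5,9) fires=2 [6,10) fires=2 [7,11) fires=2
i=7 t=7 v=7: DROP (t<12-4); WM=12

[0,4)=9 [1,5)=9 [2,6)=9 [3,7)=2 [4,8)=2 [5,9)=2 [6,10)=2 [7,11)=2 [9,13)=6 [10,14)=6 [11,15)=6 [12,16)=6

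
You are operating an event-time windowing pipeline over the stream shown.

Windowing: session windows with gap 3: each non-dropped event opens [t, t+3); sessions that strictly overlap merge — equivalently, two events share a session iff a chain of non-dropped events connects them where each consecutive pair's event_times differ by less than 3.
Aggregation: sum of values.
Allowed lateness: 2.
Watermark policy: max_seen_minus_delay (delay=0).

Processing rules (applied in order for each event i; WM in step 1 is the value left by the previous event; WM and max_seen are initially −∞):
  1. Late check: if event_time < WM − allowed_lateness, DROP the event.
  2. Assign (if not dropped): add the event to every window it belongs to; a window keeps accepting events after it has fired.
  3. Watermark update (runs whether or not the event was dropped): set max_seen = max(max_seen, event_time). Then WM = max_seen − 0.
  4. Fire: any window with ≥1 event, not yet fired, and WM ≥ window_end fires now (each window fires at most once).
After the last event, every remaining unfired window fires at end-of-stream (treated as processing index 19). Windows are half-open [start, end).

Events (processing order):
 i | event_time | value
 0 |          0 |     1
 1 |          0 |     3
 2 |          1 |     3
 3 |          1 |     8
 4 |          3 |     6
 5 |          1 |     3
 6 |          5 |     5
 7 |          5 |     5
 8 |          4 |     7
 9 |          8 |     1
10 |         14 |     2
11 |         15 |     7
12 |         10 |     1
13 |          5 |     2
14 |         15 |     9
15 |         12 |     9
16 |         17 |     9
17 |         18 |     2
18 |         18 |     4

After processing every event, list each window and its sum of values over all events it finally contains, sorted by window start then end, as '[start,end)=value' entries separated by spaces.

i=0 t=0 v=1: → [0,3); WM=0
i=1 t=0 v=3: → [0,3); WM=0
i=2 t=1 v=3: → [0,4); WM=1
i=3 t=1 v=8: → [0,4); WM=1
i=4 t=3 v=6: → [0,6); WM=3
i=5 t=1 v=3: → [0,6); WM=3
i=6 t=5 v=5: → [0,8); WM=5
i=7 t=5 v=5: → [0,8); WM=5
i=8 t=4 v=7: → [0,8); WM=5
i=9 t=8 v=1: → [8,11); WM=8
i=10 t=14 v=2: → [14,17); WM=14
i=11 t=15 v=7: → [14,18); WM=15
i=12 t=10 v=1: DROP (t<15-2); WM=15
i=13 t=5 v=2: DROP (t<15-2); WM=15
i=14 t=15 v=9: → [14,18); WM=15
i=15 t=12 v=9: DROP (t<15-2); WM=15
i=16 t=17 v=9: → [14,20); WM=17
i=17 t=18 v=2: → [14,21); WM=18
i=18 t=18 v=4: → [14,21); WM=18

[0,8)=41 [8,11)=1 [14,21)=33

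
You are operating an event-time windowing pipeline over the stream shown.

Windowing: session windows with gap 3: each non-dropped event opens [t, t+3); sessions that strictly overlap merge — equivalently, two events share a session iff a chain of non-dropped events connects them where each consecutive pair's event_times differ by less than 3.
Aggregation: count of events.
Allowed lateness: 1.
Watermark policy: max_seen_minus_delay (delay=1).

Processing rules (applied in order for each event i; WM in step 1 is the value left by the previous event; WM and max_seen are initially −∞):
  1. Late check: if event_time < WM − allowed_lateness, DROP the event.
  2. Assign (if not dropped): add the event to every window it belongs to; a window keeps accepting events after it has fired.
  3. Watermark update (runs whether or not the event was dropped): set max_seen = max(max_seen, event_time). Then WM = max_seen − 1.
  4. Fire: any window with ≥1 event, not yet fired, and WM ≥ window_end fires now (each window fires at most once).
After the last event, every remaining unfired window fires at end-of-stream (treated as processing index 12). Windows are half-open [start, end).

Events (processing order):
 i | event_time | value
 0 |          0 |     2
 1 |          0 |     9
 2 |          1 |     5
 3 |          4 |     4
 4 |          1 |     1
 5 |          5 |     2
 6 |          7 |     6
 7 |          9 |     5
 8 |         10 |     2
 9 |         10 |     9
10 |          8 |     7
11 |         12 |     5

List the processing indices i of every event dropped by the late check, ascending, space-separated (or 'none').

i=0 t=0 v=2: → [0,3); WM=-1
i=1 t=0 v=9: → [0,3); WM=-1
i=2 t=1 v=5: → [0,4); WM=0
i=3 t=4 v=4: → [4,7); WM=3
i=4 t=1 v=1: DROP (t<3-1); WM=3
i=5 t=5 v=2: → [4,8); WM=4
i=6 t=7 v=6: → [4,10); WM=6
i=7 t=9 v=5: → [4,12); WM=8
i=8 t=10 v=2: → [4,13); WM=9
i=9 t=10 v=9: → [4,13); WM=9
i=10 t=8 v=7: → [4,13); WM=9
i=11 t=12 v=5: → [4,15); WM=11

4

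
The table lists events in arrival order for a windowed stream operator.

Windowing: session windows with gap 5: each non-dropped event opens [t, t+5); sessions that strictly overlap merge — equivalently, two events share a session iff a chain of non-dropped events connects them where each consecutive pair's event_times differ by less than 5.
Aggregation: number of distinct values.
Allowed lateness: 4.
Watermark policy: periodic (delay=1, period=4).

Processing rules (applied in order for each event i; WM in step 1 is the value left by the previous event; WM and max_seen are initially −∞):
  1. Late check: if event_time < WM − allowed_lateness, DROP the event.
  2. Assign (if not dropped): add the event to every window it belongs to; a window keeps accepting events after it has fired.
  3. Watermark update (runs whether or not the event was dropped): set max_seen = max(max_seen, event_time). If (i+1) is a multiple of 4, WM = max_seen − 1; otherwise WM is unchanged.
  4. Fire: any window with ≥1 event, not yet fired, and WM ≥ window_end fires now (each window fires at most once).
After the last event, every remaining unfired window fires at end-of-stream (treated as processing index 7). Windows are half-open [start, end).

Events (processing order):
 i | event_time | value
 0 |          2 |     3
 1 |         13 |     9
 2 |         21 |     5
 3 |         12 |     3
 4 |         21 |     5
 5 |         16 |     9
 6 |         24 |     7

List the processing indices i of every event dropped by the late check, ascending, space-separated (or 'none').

none

i=0 t=2 v=3: → [2,7); WM=−∞
i=1 t=13 v=9: → [13,18); WM=−∞
i=2 t=21 v=5: → [21,26); WM=−∞
i=3 t=12 v=3: → [12,18); WM=20
i=4 t=21 v=5: → [21,26); WM=20
i=5 t=16 v=9: → [12,21); WM=20
i=6 t=24 v=7: → [21,29); WM=20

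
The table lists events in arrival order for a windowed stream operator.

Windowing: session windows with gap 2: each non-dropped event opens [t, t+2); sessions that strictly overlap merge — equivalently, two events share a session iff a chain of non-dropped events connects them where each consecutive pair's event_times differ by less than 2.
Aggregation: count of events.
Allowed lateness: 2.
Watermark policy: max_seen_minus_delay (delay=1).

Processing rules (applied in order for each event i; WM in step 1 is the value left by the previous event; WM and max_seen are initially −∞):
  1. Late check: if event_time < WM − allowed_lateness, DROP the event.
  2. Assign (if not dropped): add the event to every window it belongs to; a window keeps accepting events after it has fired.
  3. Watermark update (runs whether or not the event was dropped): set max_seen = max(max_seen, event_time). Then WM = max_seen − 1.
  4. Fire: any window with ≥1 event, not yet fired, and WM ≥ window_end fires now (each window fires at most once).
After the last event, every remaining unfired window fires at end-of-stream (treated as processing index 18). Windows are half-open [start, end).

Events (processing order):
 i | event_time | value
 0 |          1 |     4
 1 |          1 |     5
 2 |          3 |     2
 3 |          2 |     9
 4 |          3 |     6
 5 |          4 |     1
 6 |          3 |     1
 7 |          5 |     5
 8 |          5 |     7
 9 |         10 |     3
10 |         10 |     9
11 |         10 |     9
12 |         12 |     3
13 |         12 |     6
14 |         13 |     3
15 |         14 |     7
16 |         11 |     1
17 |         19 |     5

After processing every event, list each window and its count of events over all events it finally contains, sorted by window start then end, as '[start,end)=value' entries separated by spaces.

i=0 t=1 v=4: → [1,3); WM=0
i=1 t=1 v=5: → [1,3); WM=0
i=2 t=3 v=2: → [3,5); WM=2
i=3 t=2 v=9: → [1,5); WM=2
i=4 t=3 v=6: → [1,5); WM=2
i=5 t=4 v=1: → [1,6); WM=3
i=6 t=3 v=1: → [1,6); WM=3
i=7 t=5 v=5: → [1,7); WM=4
i=8 t=5 v=7: → [1,7); WM=4
i=9 t=10 v=3: → [10,12); WM=9
i=10 t=10 v=9: → [10,12); WM=9
i=11 t=10 v=9: → [10,12); WM=9
i=12 t=12 v=3: → [12,14); WM=11
i=13 t=12 v=6: → [12,14); WM=11
i=14 t=13 v=3: → [12,15); WM=12
i=15 t=14 v=7: → [12,16); WM=13
i=16 t=11 v=1: → [10,16); WM=13
i=17 t=19 v=5: → [19,21); WM=18

[1,7)=9 [10,16)=8 [19,21)=1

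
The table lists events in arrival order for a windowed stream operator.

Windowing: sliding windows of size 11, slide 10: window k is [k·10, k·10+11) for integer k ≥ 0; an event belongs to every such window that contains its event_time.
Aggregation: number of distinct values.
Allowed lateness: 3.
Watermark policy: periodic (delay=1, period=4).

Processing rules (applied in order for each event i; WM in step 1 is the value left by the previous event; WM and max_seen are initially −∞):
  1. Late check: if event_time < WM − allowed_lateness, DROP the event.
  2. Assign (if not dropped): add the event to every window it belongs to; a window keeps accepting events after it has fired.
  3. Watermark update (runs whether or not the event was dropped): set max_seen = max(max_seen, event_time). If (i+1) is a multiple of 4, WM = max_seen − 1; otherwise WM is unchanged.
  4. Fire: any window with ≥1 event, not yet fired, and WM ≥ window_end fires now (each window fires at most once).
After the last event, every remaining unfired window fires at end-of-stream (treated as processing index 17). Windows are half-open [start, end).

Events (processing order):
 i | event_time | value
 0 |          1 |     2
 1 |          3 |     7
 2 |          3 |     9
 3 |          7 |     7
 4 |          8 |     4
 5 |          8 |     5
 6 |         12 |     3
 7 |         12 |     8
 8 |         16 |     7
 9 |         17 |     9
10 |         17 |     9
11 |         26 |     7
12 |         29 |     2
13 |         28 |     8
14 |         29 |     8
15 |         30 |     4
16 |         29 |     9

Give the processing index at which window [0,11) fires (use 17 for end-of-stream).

7

i=0 t=1 v=2: → [0,11); WM=−∞
i=1 t=3 v=7: → [0,11); WM=−∞
i=2 t=3 v=9: → [0,11); WM=−∞
i=3 t=7 v=7: → [0,11); WM=6
i=4 t=8 v=4: → [0,11); WM=6
i=5 t=8 v=5: → [0,11); WM=6
i=6 t=12 v=3: → [10,21); WM=6
i=7 t=12 v=8: → [10,21); WM=11; [0,11) fires=5
i=8 t=16 v=7: → [10,21); WM=11
i=9 t=17 v=9: → [10,21); WM=11
i=10 t=17 v=9: → [10,21); WM=11
i=11 t=26 v=7: → [20,31); WM=25; [10,21) fires=4
i=12 t=29 v=2: → [20,31); WM=25
i=13 t=28 v=8: → [20,31); WM=25
i=14 t=29 v=8: → [20,31); WM=25
i=15 t=30 v=4: → [30,41),[20,31); WM=29
i=16 t=29 v=9: → [20,31); WM=29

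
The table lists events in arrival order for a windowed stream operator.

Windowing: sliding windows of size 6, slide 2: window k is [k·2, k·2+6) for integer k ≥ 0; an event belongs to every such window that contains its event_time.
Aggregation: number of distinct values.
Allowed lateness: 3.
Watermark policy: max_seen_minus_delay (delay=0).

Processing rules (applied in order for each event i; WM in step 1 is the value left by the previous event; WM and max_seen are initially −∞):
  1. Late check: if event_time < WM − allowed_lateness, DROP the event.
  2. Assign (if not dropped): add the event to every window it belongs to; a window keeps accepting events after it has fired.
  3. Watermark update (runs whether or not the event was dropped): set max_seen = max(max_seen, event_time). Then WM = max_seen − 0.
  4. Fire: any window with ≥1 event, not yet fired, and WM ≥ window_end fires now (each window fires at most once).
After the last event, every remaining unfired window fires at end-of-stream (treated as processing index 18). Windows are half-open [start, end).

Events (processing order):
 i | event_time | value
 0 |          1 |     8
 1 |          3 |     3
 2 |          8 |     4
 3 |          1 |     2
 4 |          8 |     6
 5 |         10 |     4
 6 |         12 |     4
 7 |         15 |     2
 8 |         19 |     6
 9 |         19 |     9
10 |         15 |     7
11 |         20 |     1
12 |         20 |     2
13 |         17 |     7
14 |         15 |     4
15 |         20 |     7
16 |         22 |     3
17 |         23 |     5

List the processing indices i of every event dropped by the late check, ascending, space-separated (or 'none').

3 10 14

i=0 t=1 v=8: → [0,6); WM=1
i=1 t=3 v=3: → [2,8),[0,6); WM=3
i=2 t=8 v=4: → [8,14),[6,12),[4,10); WM=8; [0,6) fires=2 [2,8) fires=1
i=3 t=1 v=2: DROP (t<8-3); WM=8
i=4 t=8 v=6: → [8,14),[6,12),[4,10); WM=8
i=5 t=10 v=4: → [10,16),[8,14),[6,12); WM=10; [4,10) fires=2
i=6 t=12 v=4: → [12,18),[10,16),[8,14); WM=12; [6,12) fires=2
i=7 t=15 v=2: → [14,20),[12,18),[10,16); WM=15; [8,14) fires=2
i=8 t=19 v=6: → [18,24),[16,22),[14,20); WM=19; [10,16) fires=2 [12,18) fires=2
i=9 t=19 v=9: → [18,24),[16,22),[14,20); WM=19
i=10 t=15 v=7: DROP (t<19-3); WM=19
i=11 t=20 v=1: → [20,26),[18,24),[16,22); WM=20; [14,20) fires=3
i=12 t=20 v=2: → [20,26),[18,24),[16,22); WM=20
i=13 t=17 v=7: → [16,22),[14,20),[12,18); WM=20
i=14 t=15 v=4: DROP (t<20-3); WM=20
i=15 t=20 v=7: → [20,26),[18,24),[16,22); WM=20
i=16 t=22 v=3: → [22,28),[20,26),[18,24); WM=22; [16,22) fires=5
i=17 t=23 v=5: → [22,28),[20,26),[18,24); WM=23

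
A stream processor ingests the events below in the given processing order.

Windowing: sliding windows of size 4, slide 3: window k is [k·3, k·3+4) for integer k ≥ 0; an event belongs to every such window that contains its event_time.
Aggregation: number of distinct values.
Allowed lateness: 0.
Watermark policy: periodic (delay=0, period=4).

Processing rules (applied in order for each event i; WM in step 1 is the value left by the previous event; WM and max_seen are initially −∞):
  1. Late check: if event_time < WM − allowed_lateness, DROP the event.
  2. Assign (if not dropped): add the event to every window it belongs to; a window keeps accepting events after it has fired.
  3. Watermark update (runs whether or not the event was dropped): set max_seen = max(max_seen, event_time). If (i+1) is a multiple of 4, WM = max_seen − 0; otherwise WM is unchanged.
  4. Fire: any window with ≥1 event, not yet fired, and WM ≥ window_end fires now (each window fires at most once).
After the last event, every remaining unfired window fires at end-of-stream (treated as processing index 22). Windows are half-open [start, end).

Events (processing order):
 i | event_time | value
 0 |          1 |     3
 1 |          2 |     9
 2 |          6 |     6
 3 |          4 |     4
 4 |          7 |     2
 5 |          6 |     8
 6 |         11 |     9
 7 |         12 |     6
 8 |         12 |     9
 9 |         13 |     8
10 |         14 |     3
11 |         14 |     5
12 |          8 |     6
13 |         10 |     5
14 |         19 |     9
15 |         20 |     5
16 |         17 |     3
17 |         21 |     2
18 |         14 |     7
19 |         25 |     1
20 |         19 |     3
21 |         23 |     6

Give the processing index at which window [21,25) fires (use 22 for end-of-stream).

19

i=0 t=1 v=3: → [0,4); WM=−∞
i=1 t=2 v=9: → [0,4); WM=−∞
i=2 t=6 v=6: → [6,10),[3,7); WM=−∞
i=3 t=4 v=4: → [3,7); WM=6; [0,4) fires=2
i=4 t=7 v=2: → [6,10); WM=6
i=5 t=6 v=8: → [6,10),[3,7); WM=6
i=6 t=11 v=9: → [9,13); WM=6
i=7 t=12 v=6: → [12,16),[9,13); WM=12; [3,7) fires=3 [6,10) fires=3
i=8 t=12 v=9: → [12,16),[9,13); WM=12
i=9 t=13 v=8: → [12,16); WM=12
i=10 t=14 v=3: → [12,16); WM=12
i=11 t=14 v=5: → [12,16); WM=14; [9,13) fires=2
i=12 t=8 v=6: DROP (t<14-0); WM=14
i=13 t=10 v=5: DROP (t<14-0); WM=14
i=14 t=19 v=9: → [18,22); WM=14
i=15 t=20 v=5: → [18,22); WM=20; [12,16) fires=5
i=16 t=17 v=3: DROP (t<20-0); WM=20
i=17 t=21 v=2: → [21,25),[18,22); WM=20
i=18 t=14 v=7: DROP (t<20-0); WM=20
i=19 t=25 v=1: → [24,28); WM=25; [18,22) fires=3 [21,25) fires=1
i=20 t=19 v=3: DROP (t<25-0); WM=25
i=21 t=23 v=6: DROP (t<25-0); WM=25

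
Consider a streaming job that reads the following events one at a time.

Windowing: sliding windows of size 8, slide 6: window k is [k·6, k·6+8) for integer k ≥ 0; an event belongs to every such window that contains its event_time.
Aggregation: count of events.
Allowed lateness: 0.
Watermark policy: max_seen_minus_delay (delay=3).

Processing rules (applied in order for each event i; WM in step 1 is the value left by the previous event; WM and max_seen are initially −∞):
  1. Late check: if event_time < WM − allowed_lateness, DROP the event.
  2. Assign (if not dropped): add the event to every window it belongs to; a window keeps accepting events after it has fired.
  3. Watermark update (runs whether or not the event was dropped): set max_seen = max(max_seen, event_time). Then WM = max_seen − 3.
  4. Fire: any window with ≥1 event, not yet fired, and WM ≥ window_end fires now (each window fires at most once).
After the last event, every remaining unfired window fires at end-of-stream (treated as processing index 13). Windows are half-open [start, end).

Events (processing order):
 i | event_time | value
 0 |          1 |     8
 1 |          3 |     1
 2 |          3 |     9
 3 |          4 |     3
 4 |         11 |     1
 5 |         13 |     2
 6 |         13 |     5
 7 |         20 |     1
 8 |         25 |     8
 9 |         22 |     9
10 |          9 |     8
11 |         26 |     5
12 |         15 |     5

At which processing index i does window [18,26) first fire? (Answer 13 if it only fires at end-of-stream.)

i=0 t=1 v=8: → [0,8); WM=-2
i=1 t=3 v=1: → [0,8); WM=0
i=2 t=3 v=9: → [0,8); WM=0
i=3 t=4 v=3: → [0,8); WM=1
i=4 t=11 v=1: → [6,14); WM=8; [0,8) fires=4
i=5 t=13 v=2: → [12,20),[6,14); WM=10
i=6 t=13 v=5: → [12,20),[6,14); WM=10
i=7 t=20 v=1: → [18,26); WM=17; [6,14) fires=3
i=8 t=25 v=8: → [24,32),[18,26); WM=22; [12,20) fires=2
i=9 t=22 v=9: → [18,26); WM=22
i=10 t=9 v=8: DROP (t<22-0); WM=22
i=11 t=26 v=5: → [24,32); WM=23
i=12 t=15 v=5: DROP (t<23-0); WM=23

13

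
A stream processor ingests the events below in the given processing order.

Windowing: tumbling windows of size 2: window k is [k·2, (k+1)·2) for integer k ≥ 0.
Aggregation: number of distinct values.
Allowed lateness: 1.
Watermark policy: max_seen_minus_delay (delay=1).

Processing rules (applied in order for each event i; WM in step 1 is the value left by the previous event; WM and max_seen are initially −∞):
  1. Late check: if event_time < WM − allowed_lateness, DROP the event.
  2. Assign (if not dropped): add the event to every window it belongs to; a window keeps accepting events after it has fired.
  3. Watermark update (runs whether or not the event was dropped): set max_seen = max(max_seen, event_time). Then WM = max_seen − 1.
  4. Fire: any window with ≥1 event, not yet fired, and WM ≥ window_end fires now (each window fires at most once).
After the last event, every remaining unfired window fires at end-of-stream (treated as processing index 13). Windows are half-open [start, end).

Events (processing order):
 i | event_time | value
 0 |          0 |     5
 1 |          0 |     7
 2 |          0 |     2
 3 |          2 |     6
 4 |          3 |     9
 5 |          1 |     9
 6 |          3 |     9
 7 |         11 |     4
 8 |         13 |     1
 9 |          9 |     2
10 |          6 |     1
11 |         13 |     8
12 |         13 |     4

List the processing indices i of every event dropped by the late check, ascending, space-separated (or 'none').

9 10

i=0 t=0 v=5: → [0,2); WM=-1
i=1 t=0 v=7: → [0,2); WM=-1
i=2 t=0 v=2: → [0,2); WM=-1
i=3 t=2 v=6: → [2,4); WM=1
i=4 t=3 v=9: → [2,4); WM=2; [0,2) fires=3
i=5 t=1 v=9: → [0,2); WM=2
i=6 t=3 v=9: → [2,4); WM=2
i=7 t=11 v=4: → [10,12); WM=10; [2,4) fires=2
i=8 t=13 v=1: → [12,14); WM=12; [10,12) fires=1
i=9 t=9 v=2: DROP (t<12-1); WM=12
i=10 t=6 v=1: DROP (t<12-1); WM=12
i=11 t=13 v=8: → [12,14); WM=12
i=12 t=13 v=4: → [12,14); WM=12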